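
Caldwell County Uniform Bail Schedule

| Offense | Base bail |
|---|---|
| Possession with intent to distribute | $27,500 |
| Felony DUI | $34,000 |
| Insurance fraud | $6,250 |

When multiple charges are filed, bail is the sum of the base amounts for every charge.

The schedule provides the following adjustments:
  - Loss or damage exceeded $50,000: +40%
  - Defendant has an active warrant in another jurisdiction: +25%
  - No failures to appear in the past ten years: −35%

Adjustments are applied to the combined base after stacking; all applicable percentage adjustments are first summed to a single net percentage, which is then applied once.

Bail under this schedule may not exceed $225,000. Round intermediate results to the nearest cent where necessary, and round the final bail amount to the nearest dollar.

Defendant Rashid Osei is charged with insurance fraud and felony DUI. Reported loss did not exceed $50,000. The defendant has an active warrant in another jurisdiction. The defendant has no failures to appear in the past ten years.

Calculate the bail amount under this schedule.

Base amounts from the schedule: insurance fraud $6,250; felony DUI $34,000.
Stacking rule: sum of all bases. $6,250 + $34,000 = $40,250.
Net percentage adjustment: +25% −35% = −10%. $40,250 × 0.9 = $36,225.
$36,225 is within the $225,000 maximum.

$36,225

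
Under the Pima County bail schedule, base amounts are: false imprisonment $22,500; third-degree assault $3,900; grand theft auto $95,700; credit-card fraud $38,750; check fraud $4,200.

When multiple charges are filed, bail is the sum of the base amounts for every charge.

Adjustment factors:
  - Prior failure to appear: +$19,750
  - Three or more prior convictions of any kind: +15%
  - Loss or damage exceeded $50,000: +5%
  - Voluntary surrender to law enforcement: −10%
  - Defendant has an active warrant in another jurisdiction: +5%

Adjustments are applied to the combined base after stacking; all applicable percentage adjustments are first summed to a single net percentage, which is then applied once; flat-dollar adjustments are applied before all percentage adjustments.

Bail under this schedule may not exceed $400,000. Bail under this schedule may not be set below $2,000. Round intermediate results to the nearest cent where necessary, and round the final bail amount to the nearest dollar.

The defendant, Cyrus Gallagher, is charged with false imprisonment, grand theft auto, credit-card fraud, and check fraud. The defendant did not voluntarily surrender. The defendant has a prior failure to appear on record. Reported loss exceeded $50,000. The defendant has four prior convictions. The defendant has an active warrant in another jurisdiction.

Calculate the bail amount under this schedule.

$226,125

Base amounts from the schedule: false imprisonment $22,500; grand theft auto $95,700; credit-card fraud $38,750; check fraud $4,200.
Stacking rule: sum of all bases. $22,500 + $95,700 + $38,750 + $4,200 = $161,150.
Prior failure to appear (+$19,750 flat): $161,150 + $19,750 = $180,900.
Net percentage adjustment: +15% +5% +5% = +25%. $180,900 × 1.25 = $226,125.
$226,125 is within the $400,000 maximum.
$226,125 is at or above the $2,000 minimum.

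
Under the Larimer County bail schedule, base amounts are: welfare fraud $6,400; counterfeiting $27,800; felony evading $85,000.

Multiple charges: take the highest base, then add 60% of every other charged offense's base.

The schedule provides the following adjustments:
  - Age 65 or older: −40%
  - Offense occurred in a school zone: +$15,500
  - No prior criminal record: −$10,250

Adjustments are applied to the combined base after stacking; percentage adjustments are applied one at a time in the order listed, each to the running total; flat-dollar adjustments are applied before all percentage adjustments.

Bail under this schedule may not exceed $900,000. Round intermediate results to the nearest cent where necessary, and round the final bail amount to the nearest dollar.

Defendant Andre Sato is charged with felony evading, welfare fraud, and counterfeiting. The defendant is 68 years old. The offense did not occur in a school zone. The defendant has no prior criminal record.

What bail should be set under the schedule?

$57,162

Base amounts from the schedule: felony evading $85,000; welfare fraud $6,400; counterfeiting $27,800.
Stacking rule: highest base plus 60% of each additional charge. Highest is felony evading at $85,000. Additional: $6,400 × 60% = $3,840; $27,800 × 60% = $16,680. Combined base = $85,000 + $20,520 = $105,520.
No prior criminal record (−$10,250 flat): $105,520 − $10,250 = $95,270.
Age 65 or older (−40%): $95,270 × 0.6 = $57,162.
$57,162 is within the $900,000 maximum.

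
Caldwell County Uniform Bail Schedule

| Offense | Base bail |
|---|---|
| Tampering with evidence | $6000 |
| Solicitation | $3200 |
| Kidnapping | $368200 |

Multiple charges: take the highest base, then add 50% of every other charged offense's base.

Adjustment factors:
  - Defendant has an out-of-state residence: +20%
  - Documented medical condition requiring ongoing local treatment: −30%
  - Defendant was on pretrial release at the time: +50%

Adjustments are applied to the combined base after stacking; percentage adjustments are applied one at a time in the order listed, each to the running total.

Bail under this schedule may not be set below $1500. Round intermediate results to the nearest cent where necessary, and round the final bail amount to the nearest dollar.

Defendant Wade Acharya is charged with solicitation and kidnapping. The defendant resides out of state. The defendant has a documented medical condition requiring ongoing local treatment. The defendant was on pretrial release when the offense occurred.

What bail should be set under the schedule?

$465948

Base amounts from the schedule: solicitation $3200; kidnapping $368200.
Stacking rule: highest base plus 50% of each additional charge. Highest is kidnapping at $368200. Additional: $3200 × 50% = $1600. Combined base = $368200 + $1600 = $369800.
Defendant has an out-of-state residence (+20%): $369800 × 1.2 = $443760.
Documented medical condition requiring ongoing local treatment (−30%): $443760 × 0.7 = $310632.
Defendant was on pretrial release at the time (+50%): $310632 × 1.5 = $465948.
$465948 is at or above the $1500 minimum.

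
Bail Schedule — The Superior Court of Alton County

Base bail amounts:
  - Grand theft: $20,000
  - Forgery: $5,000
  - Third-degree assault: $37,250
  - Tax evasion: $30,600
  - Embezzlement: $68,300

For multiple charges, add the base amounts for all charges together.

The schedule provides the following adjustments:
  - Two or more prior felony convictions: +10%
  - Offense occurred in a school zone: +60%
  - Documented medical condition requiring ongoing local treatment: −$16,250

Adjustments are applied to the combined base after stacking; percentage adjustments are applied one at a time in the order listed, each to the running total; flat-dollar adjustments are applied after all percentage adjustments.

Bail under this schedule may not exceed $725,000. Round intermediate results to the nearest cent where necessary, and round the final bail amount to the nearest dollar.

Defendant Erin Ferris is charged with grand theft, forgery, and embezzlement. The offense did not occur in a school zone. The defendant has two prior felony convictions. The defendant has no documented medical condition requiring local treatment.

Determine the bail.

$102,630

Base amounts from the schedule: grand theft $20,000; forgery $5,000; embezzlement $68,300.
Stacking rule: sum of all bases. $20,000 + $5,000 + $68,300 = $93,300.
Two or more prior felony convictions (+10%): $93,300 × 1.1 = $102,630.
$102,630 is within the $725,000 maximum.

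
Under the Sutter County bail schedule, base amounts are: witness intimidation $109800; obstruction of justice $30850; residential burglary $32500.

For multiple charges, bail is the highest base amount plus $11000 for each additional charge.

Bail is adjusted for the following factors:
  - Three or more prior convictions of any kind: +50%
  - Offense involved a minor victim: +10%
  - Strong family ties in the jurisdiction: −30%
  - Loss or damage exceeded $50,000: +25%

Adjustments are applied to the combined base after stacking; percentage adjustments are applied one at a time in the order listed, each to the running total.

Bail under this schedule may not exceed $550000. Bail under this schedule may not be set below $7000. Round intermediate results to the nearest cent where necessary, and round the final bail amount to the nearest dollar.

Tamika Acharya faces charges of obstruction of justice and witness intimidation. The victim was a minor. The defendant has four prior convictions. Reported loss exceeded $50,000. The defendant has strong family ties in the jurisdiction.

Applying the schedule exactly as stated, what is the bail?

Base amounts from the schedule: obstruction of justice $30850; witness intimidation $109800.
Stacking rule: highest base plus $11000 per additional charge. Highest is witness intimidation at $109800; 1 additional charge → +$11000. Combined base = $120800.
Three or more prior convictions of any kind (+50%): $120800 × 1.5 = $181200.
Offense involved a minor victim (+10%): $181200 × 1.1 = $199320.
Strong family ties in the jurisdiction (−30%): $199320 × 0.7 = $139524.
Loss or damage exceeded $50,000 (+25%): $139524 × 1.25 = $174405.
$174405 is within the $550000 maximum.
$174405 is at or above the $7000 minimum.

$174405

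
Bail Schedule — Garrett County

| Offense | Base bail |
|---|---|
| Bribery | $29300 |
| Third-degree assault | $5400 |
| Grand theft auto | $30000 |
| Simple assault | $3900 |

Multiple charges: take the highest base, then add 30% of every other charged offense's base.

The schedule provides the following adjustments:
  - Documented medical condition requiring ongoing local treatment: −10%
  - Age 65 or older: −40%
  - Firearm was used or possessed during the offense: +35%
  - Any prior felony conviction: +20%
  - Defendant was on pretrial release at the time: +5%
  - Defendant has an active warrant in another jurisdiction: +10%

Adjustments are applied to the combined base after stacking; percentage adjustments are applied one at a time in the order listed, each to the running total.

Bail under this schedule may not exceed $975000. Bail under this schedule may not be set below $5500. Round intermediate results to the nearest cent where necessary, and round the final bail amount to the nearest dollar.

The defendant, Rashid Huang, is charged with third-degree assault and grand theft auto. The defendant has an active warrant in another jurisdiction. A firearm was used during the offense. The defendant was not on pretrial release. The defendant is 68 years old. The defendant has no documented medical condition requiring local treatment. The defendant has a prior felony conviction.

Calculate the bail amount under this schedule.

$33808

Base amounts from the schedule: third-degree assault $5400; grand theft auto $30000.
Stacking rule: highest base plus 30% of each additional charge. Highest is grand theft auto at $30000. Additional: $5400 × 30% = $1620. Combined base = $30000 + $1620 = $31620.
Age 65 or older (−40%): $31620 × 0.6 = $18972.
Firearm was used or possessed during the offense (+35%): $18972 × 1.35 = $25612.20.
Any prior felony conviction (+20%): $25612.20 × 1.2 = $30734.64.
Defendant has an active warrant in another jurisdiction (+10%): $30734.64 × 1.1 = $33808.10.
$33808.10 is within the $975000 maximum.
$33808.10 is at or above the $5500 minimum.
Rounded to the nearest dollar: $33808.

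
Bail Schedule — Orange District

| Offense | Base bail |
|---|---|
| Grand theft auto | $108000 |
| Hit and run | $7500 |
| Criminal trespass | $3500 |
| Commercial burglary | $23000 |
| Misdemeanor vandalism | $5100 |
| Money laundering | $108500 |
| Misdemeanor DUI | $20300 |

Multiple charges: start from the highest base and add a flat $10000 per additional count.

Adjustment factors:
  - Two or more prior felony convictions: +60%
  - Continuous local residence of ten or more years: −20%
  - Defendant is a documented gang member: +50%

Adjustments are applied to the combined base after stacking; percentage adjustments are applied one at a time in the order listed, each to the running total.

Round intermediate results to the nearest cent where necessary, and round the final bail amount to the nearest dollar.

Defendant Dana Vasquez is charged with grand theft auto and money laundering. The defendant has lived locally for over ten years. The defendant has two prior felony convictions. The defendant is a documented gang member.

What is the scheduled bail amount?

Base amounts from the schedule: grand theft auto $108000; money laundering $108500.
Stacking rule: highest base plus $10000 per additional charge. Highest is money laundering at $108500; 1 additional charge → +$10000. Combined base = $118500.
Two or more prior felony convictions (+60%): $118500 × 1.6 = $189600.
Continuous local residence of ten or more years (−20%): $189600 × 0.8 = $151680.
Defendant is a documented gang member (+50%): $151680 × 1.5 = $227520.

$227520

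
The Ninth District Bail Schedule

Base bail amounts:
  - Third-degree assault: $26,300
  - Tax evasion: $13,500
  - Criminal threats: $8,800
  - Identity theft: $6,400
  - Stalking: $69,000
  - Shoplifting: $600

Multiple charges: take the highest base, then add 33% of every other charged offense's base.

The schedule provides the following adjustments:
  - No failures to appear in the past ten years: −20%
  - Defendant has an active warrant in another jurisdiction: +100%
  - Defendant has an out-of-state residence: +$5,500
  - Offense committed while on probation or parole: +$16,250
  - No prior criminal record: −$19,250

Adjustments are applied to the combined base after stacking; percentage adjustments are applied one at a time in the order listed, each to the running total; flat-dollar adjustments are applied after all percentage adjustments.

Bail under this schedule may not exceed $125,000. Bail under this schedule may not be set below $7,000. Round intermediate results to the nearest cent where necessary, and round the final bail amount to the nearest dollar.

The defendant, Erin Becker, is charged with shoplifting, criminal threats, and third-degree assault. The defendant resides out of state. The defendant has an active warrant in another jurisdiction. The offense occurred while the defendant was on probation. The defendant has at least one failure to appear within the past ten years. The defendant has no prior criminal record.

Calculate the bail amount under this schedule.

$61,304

Base amounts from the schedule: shoplifting $600; criminal threats $8,800; third-degree assault $26,300.
Stacking rule: highest base plus 33% of each additional charge. Highest is third-degree assault at $26,300. Additional: $600 × 33% = $198; $8,800 × 33% = $2,904. Combined base = $26,300 + $3,102 = $29,402.
Defendant has an active warrant in another jurisdiction (+100%): $29,402 × 2 = $58,804.
Defendant has an out-of-state residence (+$5,500 flat): $58,804 + $5,500 = $64,304.
Offense committed while on probation or parole (+$16,250 flat): $64,304 + $16,250 = $80,554.
No prior criminal record (−$19,250 flat): $80,554 − $19,250 = $61,304.
$61,304 is within the $125,000 maximum.
$61,304 is at or above the $7,000 minimum.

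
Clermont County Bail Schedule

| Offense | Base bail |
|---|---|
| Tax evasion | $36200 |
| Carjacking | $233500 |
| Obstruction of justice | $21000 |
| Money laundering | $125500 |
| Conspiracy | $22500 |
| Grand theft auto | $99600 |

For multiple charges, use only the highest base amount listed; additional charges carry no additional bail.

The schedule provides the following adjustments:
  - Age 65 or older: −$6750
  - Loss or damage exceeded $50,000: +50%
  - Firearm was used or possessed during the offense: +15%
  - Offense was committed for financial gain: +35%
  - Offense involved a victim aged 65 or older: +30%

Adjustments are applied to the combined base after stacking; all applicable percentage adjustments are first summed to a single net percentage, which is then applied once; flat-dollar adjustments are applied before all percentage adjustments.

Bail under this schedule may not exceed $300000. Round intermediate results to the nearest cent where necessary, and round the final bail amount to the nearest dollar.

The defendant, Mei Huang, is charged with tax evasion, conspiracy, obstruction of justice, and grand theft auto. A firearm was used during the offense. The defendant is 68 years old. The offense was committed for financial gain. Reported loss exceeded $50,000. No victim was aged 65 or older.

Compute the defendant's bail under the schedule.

Base amounts from the schedule: tax evasion $36200; conspiracy $22500; obstruction of justice $21000; grand theft auto $99600.
Stacking rule: use the highest base only. Highest is grand theft auto at $99600. Combined base = $99600.
Age 65 or older (−$6750 flat): $99600 − $6750 = $92850.
Net percentage adjustment: +50% +15% +35% = +100%. $92850 × 2 = $185700.
$185700 is within the $300000 maximum.

$185700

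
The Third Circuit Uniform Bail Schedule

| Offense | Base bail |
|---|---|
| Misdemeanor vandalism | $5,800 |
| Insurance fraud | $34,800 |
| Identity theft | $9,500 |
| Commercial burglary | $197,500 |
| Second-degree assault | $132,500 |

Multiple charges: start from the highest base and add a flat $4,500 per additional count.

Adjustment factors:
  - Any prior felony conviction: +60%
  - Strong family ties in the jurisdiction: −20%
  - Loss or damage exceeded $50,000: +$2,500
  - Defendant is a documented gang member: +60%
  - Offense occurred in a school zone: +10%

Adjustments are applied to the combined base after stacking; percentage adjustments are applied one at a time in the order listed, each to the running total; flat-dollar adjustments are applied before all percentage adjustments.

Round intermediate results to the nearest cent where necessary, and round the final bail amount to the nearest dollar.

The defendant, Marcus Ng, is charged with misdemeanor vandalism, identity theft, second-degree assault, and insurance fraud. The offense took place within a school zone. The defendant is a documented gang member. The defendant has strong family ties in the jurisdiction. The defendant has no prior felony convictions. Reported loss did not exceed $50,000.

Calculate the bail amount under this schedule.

Base amounts from the schedule: misdemeanor vandalism $5,800; identity theft $9,500; second-degree assault $132,500; insurance fraud $34,800.
Stacking rule: highest base plus $4,500 per additional charge. Highest is second-degree assault at $132,500; 3 additional charges → +$13,500. Combined base = $146,000.
Strong family ties in the jurisdiction (−20%): $146,000 × 0.8 = $116,800.
Defendant is a documented gang member (+60%): $116,800 × 1.6 = $186,880.
Offense occurred in a school zone (+10%): $186,880 × 1.1 = $205,568.

$205,568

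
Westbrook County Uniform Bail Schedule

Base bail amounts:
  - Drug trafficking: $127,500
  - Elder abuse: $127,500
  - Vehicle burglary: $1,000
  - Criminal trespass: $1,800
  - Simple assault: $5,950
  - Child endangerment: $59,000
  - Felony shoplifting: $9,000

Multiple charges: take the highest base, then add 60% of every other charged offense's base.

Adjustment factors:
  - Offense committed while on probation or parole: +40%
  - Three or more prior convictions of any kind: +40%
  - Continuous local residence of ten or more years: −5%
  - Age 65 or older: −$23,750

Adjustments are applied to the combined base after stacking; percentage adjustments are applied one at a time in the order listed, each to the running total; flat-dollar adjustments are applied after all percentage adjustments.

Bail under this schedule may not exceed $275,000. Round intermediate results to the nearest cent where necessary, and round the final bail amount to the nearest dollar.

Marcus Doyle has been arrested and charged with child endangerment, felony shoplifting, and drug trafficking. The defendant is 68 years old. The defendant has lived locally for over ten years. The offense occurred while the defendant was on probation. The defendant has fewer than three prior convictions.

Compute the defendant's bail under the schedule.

Base amounts from the schedule: child endangerment $59,000; felony shoplifting $9,000; drug trafficking $127,500.
Stacking rule: highest base plus 60% of each additional charge. Highest is drug trafficking at $127,500. Additional: $59,000 × 60% = $35,400; $9,000 × 60% = $5,400. Combined base = $127,500 + $40,800 = $168,300.
Offense committed while on probation or parole (+40%): $168,300 × 1.4 = $235,620.
Continuous local residence of ten or more years (−5%): $235,620 × 0.95 = $223,839.
Age 65 or older (−$23,750 flat): $223,839 − $23,750 = $200,089.
$200,089 is within the $275,000 maximum.

$200,089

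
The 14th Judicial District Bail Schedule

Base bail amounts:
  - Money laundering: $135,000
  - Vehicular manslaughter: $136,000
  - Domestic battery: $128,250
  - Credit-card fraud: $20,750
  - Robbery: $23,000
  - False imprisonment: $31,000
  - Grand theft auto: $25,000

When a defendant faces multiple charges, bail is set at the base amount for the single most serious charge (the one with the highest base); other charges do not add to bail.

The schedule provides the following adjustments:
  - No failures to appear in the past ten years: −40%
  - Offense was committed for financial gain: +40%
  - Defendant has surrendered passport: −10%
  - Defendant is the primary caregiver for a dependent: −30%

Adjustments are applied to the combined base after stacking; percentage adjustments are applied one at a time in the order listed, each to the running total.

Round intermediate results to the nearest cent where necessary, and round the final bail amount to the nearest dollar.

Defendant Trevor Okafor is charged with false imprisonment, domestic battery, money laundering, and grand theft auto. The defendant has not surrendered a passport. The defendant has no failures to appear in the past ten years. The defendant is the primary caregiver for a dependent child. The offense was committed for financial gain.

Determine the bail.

Base amounts from the schedule: false imprisonment $31,000; domestic battery $128,250; money laundering $135,000; grand theft auto $25,000.
Stacking rule: use the highest base only. Highest is money laundering at $135,000. Combined base = $135,000.
No failures to appear in the past ten years (−40%): $135,000 × 0.6 = $81,000.
Offense was committed for financial gain (+40%): $81,000 × 1.4 = $113,400.
Defendant is the primary caregiver for a dependent (−30%): $113,400 × 0.7 = $79,380.

$79,380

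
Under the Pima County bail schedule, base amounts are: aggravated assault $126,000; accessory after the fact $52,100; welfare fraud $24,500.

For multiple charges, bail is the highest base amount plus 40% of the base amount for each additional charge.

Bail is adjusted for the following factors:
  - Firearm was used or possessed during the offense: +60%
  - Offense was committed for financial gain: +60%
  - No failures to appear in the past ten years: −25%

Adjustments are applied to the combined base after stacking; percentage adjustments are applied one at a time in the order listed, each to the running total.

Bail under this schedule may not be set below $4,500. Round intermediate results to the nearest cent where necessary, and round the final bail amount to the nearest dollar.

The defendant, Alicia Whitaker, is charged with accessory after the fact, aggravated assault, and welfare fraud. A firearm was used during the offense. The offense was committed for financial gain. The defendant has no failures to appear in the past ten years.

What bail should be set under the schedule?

Base amounts from the schedule: accessory after the fact $52,100; aggravated assault $126,000; welfare fraud $24,500.
Stacking rule: highest base plus 40% of each additional charge. Highest is aggravated assault at $126,000. Additional: $52,100 × 40% = $20,840; $24,500 × 40% = $9,800. Combined base = $126,000 + $30,640 = $156,640.
Firearm was used or possessed during the offense (+60%): $156,640 × 1.6 = $250,624.
Offense was committed for financial gain (+60%): $250,624 × 1.6 = $400,998.40.
No failures to appear in the past ten years (−25%): $400,998.40 × 0.75 = $300,748.80.
$300,748.80 is at or above the $4,500 minimum.
Rounded to the nearest dollar: $300,749.

$300,749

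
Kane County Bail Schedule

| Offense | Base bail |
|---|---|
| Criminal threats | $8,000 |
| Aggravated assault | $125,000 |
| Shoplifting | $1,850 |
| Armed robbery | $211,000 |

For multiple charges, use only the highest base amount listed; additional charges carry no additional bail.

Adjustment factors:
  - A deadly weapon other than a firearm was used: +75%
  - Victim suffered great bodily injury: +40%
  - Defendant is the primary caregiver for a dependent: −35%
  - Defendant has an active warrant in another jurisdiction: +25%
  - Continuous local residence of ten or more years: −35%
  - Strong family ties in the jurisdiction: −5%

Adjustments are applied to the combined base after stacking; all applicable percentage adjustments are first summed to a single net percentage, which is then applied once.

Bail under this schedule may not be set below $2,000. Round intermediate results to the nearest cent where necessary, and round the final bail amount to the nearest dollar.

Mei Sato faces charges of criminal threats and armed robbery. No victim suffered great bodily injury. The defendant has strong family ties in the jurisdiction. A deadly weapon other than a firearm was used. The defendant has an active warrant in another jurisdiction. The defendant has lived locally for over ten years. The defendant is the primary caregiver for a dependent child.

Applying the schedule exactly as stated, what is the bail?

Base amounts from the schedule: criminal threats $8,000; armed robbery $211,000.
Stacking rule: use the highest base only. Highest is armed robbery at $211,000. Combined base = $211,000.
Net percentage adjustment: +75% −35% +25% −35% −5% = +25%. $211,000 × 1.25 = $263,750.
$263,750 is at or above the $2,000 minimum.

$263,750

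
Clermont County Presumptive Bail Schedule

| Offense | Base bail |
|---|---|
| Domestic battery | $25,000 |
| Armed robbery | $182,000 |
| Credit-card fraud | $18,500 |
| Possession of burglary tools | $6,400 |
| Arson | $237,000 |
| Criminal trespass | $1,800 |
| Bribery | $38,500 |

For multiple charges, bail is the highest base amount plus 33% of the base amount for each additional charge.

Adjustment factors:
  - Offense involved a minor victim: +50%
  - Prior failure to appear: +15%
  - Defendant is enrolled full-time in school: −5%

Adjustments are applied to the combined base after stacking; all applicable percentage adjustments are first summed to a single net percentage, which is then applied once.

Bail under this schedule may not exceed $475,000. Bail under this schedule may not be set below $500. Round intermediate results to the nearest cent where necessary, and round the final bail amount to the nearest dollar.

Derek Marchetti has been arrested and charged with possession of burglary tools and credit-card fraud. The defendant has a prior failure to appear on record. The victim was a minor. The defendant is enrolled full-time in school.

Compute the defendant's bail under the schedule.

$32,979

Base amounts from the schedule: possession of burglary tools $6,400; credit-card fraud $18,500.
Stacking rule: highest base plus 33% of each additional charge. Highest is credit-card fraud at $18,500. Additional: $6,400 × 33% = $2,112. Combined base = $18,500 + $2,112 = $20,612.
Net percentage adjustment: +50% +15% −5% = +60%. $20,612 × 1.6 = $32,979.20.
$32,979.20 is within the $475,000 maximum.
$32,979.20 is at or above the $500 minimum.
Rounded to the nearest dollar: $32,979.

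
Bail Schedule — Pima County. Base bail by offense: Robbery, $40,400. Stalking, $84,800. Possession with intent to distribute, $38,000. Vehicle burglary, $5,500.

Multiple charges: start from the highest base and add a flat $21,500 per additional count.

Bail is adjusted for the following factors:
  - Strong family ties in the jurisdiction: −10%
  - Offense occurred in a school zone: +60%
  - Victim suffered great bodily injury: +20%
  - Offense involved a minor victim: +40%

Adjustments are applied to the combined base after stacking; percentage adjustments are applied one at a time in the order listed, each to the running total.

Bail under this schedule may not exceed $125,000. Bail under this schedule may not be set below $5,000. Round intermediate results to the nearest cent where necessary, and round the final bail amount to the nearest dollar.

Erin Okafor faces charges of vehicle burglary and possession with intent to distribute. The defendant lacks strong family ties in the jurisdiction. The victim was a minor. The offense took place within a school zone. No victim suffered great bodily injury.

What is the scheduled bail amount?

$125,000

Base amounts from the schedule: vehicle burglary $5,500; possession with intent to distribute $38,000.
Stacking rule: highest base plus $21,500 per additional charge. Highest is possession with intent to distribute at $38,000; 1 additional charge → +$21,500. Combined base = $59,500.
Offense occurred in a school zone (+60%): $59,500 × 1.6 = $95,200.
Offense involved a minor victim (+40%): $95,200 × 1.4 = $133,280.
Result $133,280 exceeds the maximum of $125,000; bail is capped at $125,000.
$125,000 is at or above the $5,000 minimum.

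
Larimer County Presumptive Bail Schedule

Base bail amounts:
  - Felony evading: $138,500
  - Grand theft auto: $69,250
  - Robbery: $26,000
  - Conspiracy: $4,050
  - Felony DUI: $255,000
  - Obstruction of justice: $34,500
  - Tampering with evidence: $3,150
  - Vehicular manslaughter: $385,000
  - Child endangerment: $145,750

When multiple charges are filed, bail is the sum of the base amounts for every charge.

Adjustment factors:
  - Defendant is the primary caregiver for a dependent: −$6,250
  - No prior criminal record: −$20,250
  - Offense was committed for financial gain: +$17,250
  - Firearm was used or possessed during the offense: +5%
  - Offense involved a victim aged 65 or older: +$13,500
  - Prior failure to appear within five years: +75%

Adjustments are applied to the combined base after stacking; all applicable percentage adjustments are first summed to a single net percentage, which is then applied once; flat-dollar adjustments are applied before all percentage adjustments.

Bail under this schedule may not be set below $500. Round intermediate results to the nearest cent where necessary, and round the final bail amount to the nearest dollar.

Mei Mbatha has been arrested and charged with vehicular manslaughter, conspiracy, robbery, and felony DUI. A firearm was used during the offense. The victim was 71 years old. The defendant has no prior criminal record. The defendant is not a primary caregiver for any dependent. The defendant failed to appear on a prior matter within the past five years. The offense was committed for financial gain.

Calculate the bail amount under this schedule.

Base amounts from the schedule: vehicular manslaughter $385,000; conspiracy $4,050; robbery $26,000; felony DUI $255,000.
Stacking rule: sum of all bases. $385,000 + $4,050 + $26,000 + $255,000 = $670,050.
No prior criminal record (−$20,250 flat): $670,050 − $20,250 = $649,800.
Offense was committed for financial gain (+$17,250 flat): $649,800 + $17,250 = $667,050.
Offense involved a victim aged 65 or older (+$13,500 flat): $667,050 + $13,500 = $680,550.
Net percentage adjustment: +5% +75% = +80%. $680,550 × 1.8 = $1,224,990.
$1,224,990 is at or above the $500 minimum.

$1,224,990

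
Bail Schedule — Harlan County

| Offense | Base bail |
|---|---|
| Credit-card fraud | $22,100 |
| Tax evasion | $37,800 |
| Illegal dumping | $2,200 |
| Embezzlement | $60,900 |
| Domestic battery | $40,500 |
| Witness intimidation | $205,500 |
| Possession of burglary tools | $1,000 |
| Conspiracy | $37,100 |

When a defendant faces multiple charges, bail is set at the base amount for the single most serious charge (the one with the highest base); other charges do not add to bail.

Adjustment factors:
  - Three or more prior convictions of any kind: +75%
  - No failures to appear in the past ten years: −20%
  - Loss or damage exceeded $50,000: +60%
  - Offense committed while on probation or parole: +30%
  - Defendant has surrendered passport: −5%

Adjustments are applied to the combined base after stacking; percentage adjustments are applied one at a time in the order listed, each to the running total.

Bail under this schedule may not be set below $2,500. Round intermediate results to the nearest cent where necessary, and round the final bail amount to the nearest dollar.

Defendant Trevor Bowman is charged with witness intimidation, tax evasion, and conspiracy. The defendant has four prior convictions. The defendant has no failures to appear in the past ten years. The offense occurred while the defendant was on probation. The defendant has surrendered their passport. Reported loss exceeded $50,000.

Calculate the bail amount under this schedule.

$568,495

Base amounts from the schedule: witness intimidation $205,500; tax evasion $37,800; conspiracy $37,100.
Stacking rule: use the highest base only. Highest is witness intimidation at $205,500. Combined base = $205,500.
Three or more prior convictions of any kind (+75%): $205,500 × 1.75 = $359,625.
No failures to appear in the past ten years (−20%): $359,625 × 0.8 = $287,700.
Loss or damage exceeded $50,000 (+60%): $287,700 × 1.6 = $460,320.
Offense committed while on probation or parole (+30%): $460,320 × 1.3 = $598,416.
Defendant has surrendered passport (−5%): $598,416 × 0.95 = $568,495.20.
$568,495.20 is at or above the $2,500 minimum.
Rounded to the nearest dollar: $568,495.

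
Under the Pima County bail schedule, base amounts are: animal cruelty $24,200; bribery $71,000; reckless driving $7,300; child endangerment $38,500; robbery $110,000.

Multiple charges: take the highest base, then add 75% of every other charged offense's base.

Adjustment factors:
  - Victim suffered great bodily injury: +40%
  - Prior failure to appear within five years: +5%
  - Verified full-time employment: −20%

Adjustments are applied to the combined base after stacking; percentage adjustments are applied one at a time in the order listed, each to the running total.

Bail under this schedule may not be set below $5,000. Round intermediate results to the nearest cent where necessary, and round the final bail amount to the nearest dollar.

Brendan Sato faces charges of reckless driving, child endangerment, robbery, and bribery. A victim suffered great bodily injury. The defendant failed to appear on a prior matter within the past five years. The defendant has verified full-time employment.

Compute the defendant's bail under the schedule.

Base amounts from the schedule: reckless driving $7,300; child endangerment $38,500; robbery $110,000; bribery $71,000.
Stacking rule: highest base plus 75% of each additional charge. Highest is robbery at $110,000. Additional: $7,300 × 75% = $5,475; $38,500 × 75% = $28,875; $71,000 × 75% = $53,250. Combined base = $110,000 + $87,600 = $197,600.
Victim suffered great bodily injury (+40%): $197,600 × 1.4 = $276,640.
Prior failure to appear within five years (+5%): $276,640 × 1.05 = $290,472.
Verified full-time employment (−20%): $290,472 × 0.8 = $232,377.60.
$232,377.60 is at or above the $5,000 minimum.
Rounded to the nearest dollar: $232,378.

$232,378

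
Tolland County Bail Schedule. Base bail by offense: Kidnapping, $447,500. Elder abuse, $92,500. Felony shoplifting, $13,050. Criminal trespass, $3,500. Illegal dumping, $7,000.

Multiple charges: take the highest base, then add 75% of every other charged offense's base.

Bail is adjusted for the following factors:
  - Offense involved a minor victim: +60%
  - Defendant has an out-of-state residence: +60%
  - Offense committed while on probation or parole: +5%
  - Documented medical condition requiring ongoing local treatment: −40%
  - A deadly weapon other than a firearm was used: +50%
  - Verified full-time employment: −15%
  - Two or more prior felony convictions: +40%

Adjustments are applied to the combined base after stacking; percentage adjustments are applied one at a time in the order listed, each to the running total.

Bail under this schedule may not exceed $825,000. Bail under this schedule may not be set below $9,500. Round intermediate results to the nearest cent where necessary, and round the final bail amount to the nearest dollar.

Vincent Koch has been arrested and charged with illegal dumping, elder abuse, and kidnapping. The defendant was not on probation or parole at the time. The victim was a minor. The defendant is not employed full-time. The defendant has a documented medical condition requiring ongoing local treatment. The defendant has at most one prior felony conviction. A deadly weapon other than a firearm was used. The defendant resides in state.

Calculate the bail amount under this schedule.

$751,860

Base amounts from the schedule: illegal dumping $7,000; elder abuse $92,500; kidnapping $447,500.
Stacking rule: highest base plus 75% of each additional charge. Highest is kidnapping at $447,500. Additional: $7,000 × 75% = $5,250; $92,500 × 75% = $69,375. Combined base = $447,500 + $74,625 = $522,125.
Offense involved a minor victim (+60%): $522,125 × 1.6 = $835,400.
Documented medical condition requiring ongoing local treatment (−40%): $835,400 × 0.6 = $501,240.
A deadly weapon other than a firearm was used (+50%): $501,240 × 1.5 = $751,860.
$751,860 is within the $825,000 maximum.
$751,860 is at or above the $9,500 minimum.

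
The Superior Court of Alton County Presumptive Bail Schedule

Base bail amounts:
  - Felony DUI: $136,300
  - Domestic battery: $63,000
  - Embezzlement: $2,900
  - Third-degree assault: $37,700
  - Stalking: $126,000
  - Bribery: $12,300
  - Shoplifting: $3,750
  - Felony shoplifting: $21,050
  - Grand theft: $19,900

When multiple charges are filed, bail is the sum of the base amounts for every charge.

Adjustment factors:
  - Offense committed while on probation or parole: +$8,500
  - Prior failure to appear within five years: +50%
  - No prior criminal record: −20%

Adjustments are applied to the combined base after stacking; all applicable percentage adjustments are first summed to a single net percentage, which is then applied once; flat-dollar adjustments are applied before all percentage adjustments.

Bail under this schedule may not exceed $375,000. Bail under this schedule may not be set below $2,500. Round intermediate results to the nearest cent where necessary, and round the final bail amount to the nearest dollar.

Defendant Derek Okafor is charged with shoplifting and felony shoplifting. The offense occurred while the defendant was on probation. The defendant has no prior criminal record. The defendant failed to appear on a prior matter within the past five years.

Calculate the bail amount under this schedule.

Base amounts from the schedule: shoplifting $3,750; felony shoplifting $21,050.
Stacking rule: sum of all bases. $3,750 + $21,050 = $24,800.
Offense committed while on probation or parole (+$8,500 flat): $24,800 + $8,500 = $33,300.
Net percentage adjustment: +50% −20% = +30%. $33,300 × 1.3 = $43,290.
$43,290 is within the $375,000 maximum.
$43,290 is at or above the $2,500 minimum.

$43,290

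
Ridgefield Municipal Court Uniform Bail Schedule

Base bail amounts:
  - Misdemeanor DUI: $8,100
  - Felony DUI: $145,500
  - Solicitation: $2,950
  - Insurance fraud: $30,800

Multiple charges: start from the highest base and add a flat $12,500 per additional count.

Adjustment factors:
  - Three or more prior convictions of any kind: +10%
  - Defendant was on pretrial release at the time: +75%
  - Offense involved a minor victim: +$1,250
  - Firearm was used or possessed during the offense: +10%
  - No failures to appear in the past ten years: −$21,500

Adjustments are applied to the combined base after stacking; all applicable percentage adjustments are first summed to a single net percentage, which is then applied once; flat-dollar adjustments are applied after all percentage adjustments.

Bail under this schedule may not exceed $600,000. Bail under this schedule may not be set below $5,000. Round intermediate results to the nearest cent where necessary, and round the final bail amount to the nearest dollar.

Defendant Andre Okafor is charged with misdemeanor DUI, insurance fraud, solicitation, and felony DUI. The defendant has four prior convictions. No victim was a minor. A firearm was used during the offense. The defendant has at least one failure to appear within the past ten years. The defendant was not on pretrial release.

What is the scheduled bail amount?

Base amounts from the schedule: misdemeanor DUI $8,100; insurance fraud $30,800; solicitation $2,950; felony DUI $145,500.
Stacking rule: highest base plus $12,500 per additional charge. Highest is felony DUI at $145,500; 3 additional charges → +$37,500. Combined base = $183,000.
Net percentage adjustment: +10% +10% = +20%. $183,000 × 1.2 = $219,600.
$219,600 is within the $600,000 maximum.
$219,600 is at or above the $5,000 minimum.

$219,600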